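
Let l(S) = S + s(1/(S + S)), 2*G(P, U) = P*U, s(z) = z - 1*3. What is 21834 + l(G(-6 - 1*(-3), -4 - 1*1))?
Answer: 655157/30 ≈ 21839.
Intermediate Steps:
s(z) = -3 + z (s(z) = z - 3 = -3 + z)
G(P, U) = P*U/2 (G(P, U) = (P*U)/2 = P*U/2)
l(S) = -3 + S + 1/(2*S) (l(S) = S + (-3 + 1/(S + S)) = S + (-3 + 1/(2*S)) = -3 + S + 1/(2*S))
21834 + l(G(-6 - 1*(-3), -4 - 1*1)) = 21834 + (-3 + (-6 - 1*(-3))*(-4 - 1*1)/2 + 1/(2*(((-6 - 1*(-3))*(-4 - 1*1)/2)))) = 21834 + (-3 + (-6 + 3)*(-4 - 1)/2 + 1/(2*(((-6 + 3)*(-4 - 1)/2)))) = 21834 + (-3 + (½)*(-3)*(-5) + 1/(2*(((½)*(-3)*(-5))))) = 21834 + (-3 + 15/2 + 1/(2*(15/2))) = 21834 + (-3 + 15/2 + (½)*(2/15)) = 21834 + (-3 + 15/2 + 1/15) = 21834 + 137/30 = 655157/30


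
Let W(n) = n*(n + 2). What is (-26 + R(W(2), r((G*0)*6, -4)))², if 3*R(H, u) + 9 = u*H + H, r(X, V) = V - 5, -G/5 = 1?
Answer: 22801/9 ≈ 2533.4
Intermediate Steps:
W(n) = n*(2 + n)
G = -5 (G = -5*1 = -5)
r(X, V) = -5 + V
R(H, u) = -3 + H/3 + H*u/3 (R(H, u) = -3 + (u*H + H)/3 = -3 + (H*u + H)/3 = -3 + (H + H*u)/3 = -3 + (H/3 + H*u/3) = -3 + H/3 + H*u/3)
(-26 + R(W(2), r((G*0)*6, -4)))² = (-26 + (-3 + (2*(2 + 2))/3 + (2*(2 + 2))*(-5 - 4)/3))² = (-26 + (-3 + (2*4)/3 + (⅓)*(2*4)*(-9)))² = (-26 + (-3 + (⅓)*8 + (⅓)*8*(-9)))² = (-26 + (-3 + 8/3 - 24))² = (-26 - 73/3)² = (-151/3)² = 22801/9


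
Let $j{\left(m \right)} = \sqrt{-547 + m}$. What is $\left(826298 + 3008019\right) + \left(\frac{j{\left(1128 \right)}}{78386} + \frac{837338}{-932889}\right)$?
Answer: $\frac{3576991314475}{932889} + \frac{\sqrt{581}}{78386} \approx 3.8343 \cdot 10^{6}$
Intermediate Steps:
$\left(826298 + 3008019\right) + \left(\frac{j{\left(1128 \right)}}{78386} + \frac{837338}{-932889}\right) = \left(826298 + 3008019\right) + \left(\frac{\sqrt{-547 + 1128}}{78386} + \frac{837338}{-932889}\right) = 3834317 + \left(\sqrt{581} \cdot \frac{1}{78386} + 837338 \left(- \frac{1}{932889}\right)\right) = 3834317 - \left(\frac{837338}{932889} - \frac{\sqrt{581}}{78386}\right) = \frac{3576991314475}{932889} + \frac{\sqrt{581}}{78386}$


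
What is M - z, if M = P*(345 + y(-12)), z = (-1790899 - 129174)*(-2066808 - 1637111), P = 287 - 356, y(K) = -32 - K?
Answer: -7111794888512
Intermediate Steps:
P = -69
z = 7111794866087 (z = -1920073*(-3703919) = 7111794866087)
M = -22425 (M = -69*(345 + (-32 - 1*(-12))) = -69*(345 + (-32 + 12)) = -69*(345 - 20) = -69*325 = -22425)
M - z = -22425 - 1*7111794866087 = -22425 - 7111794866087 = -7111794888512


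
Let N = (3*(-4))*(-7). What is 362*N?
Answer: 30408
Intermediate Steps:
N = 84 (N = -12*(-7) = 84)
362*N = 362*84 = 30408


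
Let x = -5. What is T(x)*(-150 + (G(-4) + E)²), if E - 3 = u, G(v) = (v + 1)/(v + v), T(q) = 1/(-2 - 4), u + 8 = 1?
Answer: 8759/384 ≈ 22.810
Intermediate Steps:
u = -7 (u = -8 + 1 = -7)
T(q) = -⅙ (T(q) = 1/(-6) = -⅙)
G(v) = (1 + v)/(2*v) (G(v) = (1 + v)/((2*v)) = (1 + v)*(1/(2*v)) = (1 + v)/(2*v))
E = -4 (E = 3 - 7 = -4)
T(x)*(-150 + (G(-4) + E)²) = -(-150 + ((½)*(1 - 4)/(-4) - 4)²)/6 = -(-150 + ((½)*(-¼)*(-3) - 4)²)/6 = -(-150 + (3/8 - 4)²)/6 = -(-150 + (-29/8)²)/6 = -(-150 + 841/64)/6 = -⅙*(-8759/64) = 8759/384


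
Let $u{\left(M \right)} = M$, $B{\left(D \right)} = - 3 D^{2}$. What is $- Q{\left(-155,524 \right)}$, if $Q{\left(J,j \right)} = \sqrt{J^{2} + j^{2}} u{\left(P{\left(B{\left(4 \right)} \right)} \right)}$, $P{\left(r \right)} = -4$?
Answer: $4 \sqrt{298601} \approx 2185.8$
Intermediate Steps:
$Q{\left(J,j \right)} = - 4 \sqrt{J^{2} + j^{2}}$ ($Q{\left(J,j \right)} = \sqrt{J^{2} + j^{2}} \left(-4\right) = - 4 \sqrt{J^{2} + j^{2}}$)
$- Q{\left(-155,524 \right)} = - \left(-4\right) \sqrt{\left(-155\right)^{2} + 524^{2}} = - \left(-4\right) \sqrt{24025 + 274576} = - \left(-4\right) \sqrt{298601} = 4 \sqrt{298601}$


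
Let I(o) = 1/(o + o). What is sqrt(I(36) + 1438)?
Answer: 7*sqrt(4226)/12 ≈ 37.921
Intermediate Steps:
I(o) = 1/(2*o)
sqrt(I(36) + 1438) = sqrt((1/2)/36 + 1438) = sqrt((1/2)*(1/36) + 1438) = sqrt(1/72 + 1438) = sqrt(103537/72) = 7*sqrt(4226)/12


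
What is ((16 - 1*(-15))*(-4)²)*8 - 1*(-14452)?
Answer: 18420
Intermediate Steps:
((16 - 1*(-15))*(-4)²)*8 - 1*(-14452) = ((16 + 15)*16)*8 + 14452 = (31*16)*8 + 14452 = 496*8 + 14452 = 3968 + 14452 = 18420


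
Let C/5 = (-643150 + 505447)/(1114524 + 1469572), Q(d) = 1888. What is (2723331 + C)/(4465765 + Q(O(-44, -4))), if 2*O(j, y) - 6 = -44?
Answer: 7037348055261/11544844246688 ≈ 0.60957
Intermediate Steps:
O(j, y) = -19 (O(j, y) = 3 + (½)*(-44) = 3 - 22 = -19)
C = -688515/2584096 (C = 5*((-643150 + 505447)/(1114524 + 1469572)) = 5*(-137703/2584096) = -688515/2584096 ≈ -0.26644)
(2723331 + C)/(4465765 + Q(O(-44, -4))) = (2723331 - 688515/2584096)/(4465765 + 1888) = (7037348055261/2584096)/4467653 = (7037348055261/2584096)*(1/4467653) = 7037348055261/11544844246688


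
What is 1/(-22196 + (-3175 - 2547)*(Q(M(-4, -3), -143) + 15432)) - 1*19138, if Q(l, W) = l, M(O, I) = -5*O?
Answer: -1692536778521/88438540 ≈ -19138.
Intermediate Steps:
1/(-22196 + (-3175 - 2547)*(Q(M(-4, -3), -143) + 15432)) - 1*19138 = 1/(-22196 + (-3175 - 2547)*(-5*(-4) + 15432)) - 1*19138 = 1/(-22196 - 5722*(20 + 15432)) - 19138 = 1/(-22196 - 5722*15452) - 19138 = 1/(-22196 - 88416344) - 19138 = 1/(-88438540) - 19138 = -1/88438540 - 19138 = -1692536778521/88438540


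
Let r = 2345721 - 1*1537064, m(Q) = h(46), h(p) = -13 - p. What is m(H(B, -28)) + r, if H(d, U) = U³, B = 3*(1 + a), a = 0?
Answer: 808598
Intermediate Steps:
B = 3 (B = 3*(1 + 0) = 3*1 = 3)
m(Q) = -59 (m(Q) = -13 - 1*46 = -13 - 46 = -59)
r = 808657 (r = 2345721 - 1537064 = 808657)
m(H(B, -28)) + r = -59 + 808657 = 808598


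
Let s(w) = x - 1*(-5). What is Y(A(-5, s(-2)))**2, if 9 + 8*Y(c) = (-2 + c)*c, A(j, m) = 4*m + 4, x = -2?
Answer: 46225/64 ≈ 722.27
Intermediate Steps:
s(w) = 3 (s(w) = -2 - 1*(-5) = -2 + 5 = 3)
A(j, m) = 4 + 4*m
Y(c) = -9/8 + c*(-2 + c)/8 (Y(c) = -9/8 + ((-2 + c)*c)/8 = -9/8 + (c*(-2 + c))/8 = -9/8 + c*(-2 + c)/8)
Y(A(-5, s(-2)))**2 = (-9/8 - (4 + 4*3)/4 + (4 + 4*3)**2/8)**2 = (-9/8 - (4 + 12)/4 + (4 + 12)**2/8)**2 = (-9/8 - 1/4*16 + (1/8)*16**2)**2 = (-9/8 - 4 + (1/8)*256)**2 = (-9/8 - 4 + 32)**2 = (215/8)**2 = 46225/64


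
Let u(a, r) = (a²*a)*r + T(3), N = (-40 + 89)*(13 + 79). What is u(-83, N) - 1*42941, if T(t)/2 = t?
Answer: -2577658731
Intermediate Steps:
T(t) = 2*t
N = 4508 (N = 49*92 = 4508)
u(a, r) = 6 + r*a³ (u(a, r) = (a²*a)*r + 2*3 = a³*r + 6 = r*a³ + 6 = 6 + r*a³)
u(-83, N) - 1*42941 = (6 + 4508*(-83)³) - 1*42941 = (6 + 4508*(-571787)) - 42941 = (6 - 2577615796) - 42941 = -2577615790 - 42941 = -2577658731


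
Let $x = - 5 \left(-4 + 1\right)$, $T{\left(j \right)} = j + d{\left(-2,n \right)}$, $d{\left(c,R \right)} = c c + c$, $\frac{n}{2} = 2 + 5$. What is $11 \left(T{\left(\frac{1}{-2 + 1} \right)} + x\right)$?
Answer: $176$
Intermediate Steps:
$n = 14$ ($n = 2 \left(2 + 5\right) = 2 \cdot 7 = 14$)
$d{\left(c,R \right)} = c + c^{2}$ ($d{\left(c,R \right)} = c^{2} + c = c + c^{2}$)
$T{\left(j \right)} = 2 + j$ ($T{\left(j \right)} = j - 2 \left(1 - 2\right) = j - -2 = j + 2 = 2 + j$)
$x = 15$ ($x = \left(-5\right) \left(-3\right) = 15$)
$11 \left(T{\left(\frac{1}{-2 + 1} \right)} + x\right) = 11 \left(\left(2 + \frac{1}{-2 + 1}\right) + 15\right) = 11 \left(\left(2 + \frac{1}{-1}\right) + 15\right) = 11 \left(\left(2 - 1\right) + 15\right) = 11 \left(1 + 15\right) = 11 \cdot 16 = 176$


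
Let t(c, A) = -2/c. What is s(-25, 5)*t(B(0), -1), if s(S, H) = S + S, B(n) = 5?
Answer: 20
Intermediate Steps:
s(S, H) = 2*S
s(-25, 5)*t(B(0), -1) = (2*(-25))*(-2/5) = -(-100)/5 = -50*(-⅖) = 20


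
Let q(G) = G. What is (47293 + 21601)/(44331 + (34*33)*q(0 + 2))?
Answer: 68894/46575 ≈ 1.4792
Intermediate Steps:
(47293 + 21601)/(44331 + (34*33)*q(0 + 2)) = (47293 + 21601)/(44331 + (34*33)*(0 + 2)) = 68894/(44331 + 1122*2) = 68894/(44331 + 2244) = 68894/46575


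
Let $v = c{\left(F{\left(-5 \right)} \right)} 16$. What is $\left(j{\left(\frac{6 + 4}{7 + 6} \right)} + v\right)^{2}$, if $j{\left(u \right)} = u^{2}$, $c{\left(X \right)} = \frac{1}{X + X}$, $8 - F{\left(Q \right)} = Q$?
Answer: $\frac{41616}{28561} \approx 1.4571$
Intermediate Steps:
$F{\left(Q \right)} = 8 - Q$
$c{\left(X \right)} = \frac{1}{2 X}$
$v = \frac{8}{13}$ ($v = \frac{1}{2 \left(8 - -5\right)} 16 = \frac{1}{2 \left(8 + 5\right)} 16 = \frac{1}{2 \cdot 13} \cdot 16 = \frac{1}{2} \cdot \frac{1}{13} \cdot 16 = \frac{1}{26} \cdot 16 = \frac{8}{13} \approx 0.61539$)
$\left(j{\left(\frac{6 + 4}{7 + 6} \right)} + v\right)^{2} = \left(\left(\frac{6 + 4}{7 + 6}\right)^{2} + \frac{8}{13}\right)^{2} = \left(\left(\frac{10}{13}\right)^{2} + \frac{8}{13}\right)^{2} = \left(\frac{100}{169} + \frac{8}{13}\right)^{2} = \left(\frac{204}{169}\right)^{2} = \frac{41616}{28561}$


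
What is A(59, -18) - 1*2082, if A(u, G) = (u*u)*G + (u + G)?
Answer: -64699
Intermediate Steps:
A(u, G) = G + u + G*u² (A(u, G) = u²*G + (G + u) = G*u² + (G + u) = G + u + G*u²)
A(59, -18) - 1*2082 = (-18 + 59 - 18*59²) - 1*2082 = (-18 + 59 - 18*3481) - 2082 = (-18 + 59 - 62658) - 2082 = -62617 - 2082 = -64699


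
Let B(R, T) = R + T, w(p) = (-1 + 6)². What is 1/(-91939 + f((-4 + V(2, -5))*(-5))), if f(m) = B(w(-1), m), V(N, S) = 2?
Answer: -1/91904 ≈ -1.0881e-5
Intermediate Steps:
w(p) = 25 (w(p) = 5² = 25)
f(m) = 25 + m
1/(-91939 + f((-4 + V(2, -5))*(-5))) = 1/(-91939 + (25 + (-4 + 2)*(-5))) = 1/(-91939 + (25 - 2*(-5))) = 1/(-91939 + (25 + 10)) = 1/(-91939 + 35) = 1/(-91904) = -1/91904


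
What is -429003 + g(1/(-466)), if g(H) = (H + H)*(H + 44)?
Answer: -46580308237/108578 ≈ -4.2900e+5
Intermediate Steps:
g(H) = 2*H*(44 + H) (g(H) = (2*H)*(44 + H) = 2*H*(44 + H))
-429003 + g(1/(-466)) = -429003 + 2*(44 + 1/(-466))/(-466) = -429003 + 2*(-1/466)*(44 - 1/466) = -429003 + 2*(-1/466)*(20503/466) = -429003 - 20503/108578 = -46580308237/108578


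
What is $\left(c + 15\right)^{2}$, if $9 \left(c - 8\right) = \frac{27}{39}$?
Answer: $\frac{90000}{169} \approx 532.54$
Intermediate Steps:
$c = \frac{105}{13}$ ($c = 8 + \frac{27 \cdot \frac{1}{39}}{9} = 8 + \frac{1}{9} \cdot \frac{9}{13} = 8 + \frac{1}{13} = \frac{105}{13} \approx 8.0769$)
$\left(c + 15\right)^{2} = \left(\frac{105}{13} + 15\right)^{2} = \left(\frac{300}{13}\right)^{2} = \frac{90000}{169}$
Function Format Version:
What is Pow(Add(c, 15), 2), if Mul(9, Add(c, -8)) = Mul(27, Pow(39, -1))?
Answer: Rational(90000, 169) ≈ 532.54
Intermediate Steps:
c = Rational(105, 13) (c = Add(8, Mul(Rational(1, 9), Mul(27, Pow(39, -1)))) = Add(8, Mul(Rational(1, 9), Mul(27, Rational(1, 39)))) = Add(8, Mul(Rational(1, 9), Rational(9, 13))) = Add(8, Rational(1, 13)) = Rational(105, 13) ≈ 8.0769)
Pow(Add(c, 15), 2) = Pow(Add(Rational(105, 13), 15), 2) = Pow(Rational(300, 13), 2) = Rational(90000, 169)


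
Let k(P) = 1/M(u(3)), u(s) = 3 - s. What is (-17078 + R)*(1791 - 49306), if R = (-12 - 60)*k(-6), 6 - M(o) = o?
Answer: 812031350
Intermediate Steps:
M(o) = 6 - o
k(P) = ⅙ (k(P) = 1/(6 - (3 - 1*3)) = 1/(6 - (3 - 3)) = 1/(6 - 1*0) = 1/(6 + 0) = 1/6 = ⅙)
R = -12 (R = (-12 - 60)*(⅙) = -72*⅙ = -12)
(-17078 + R)*(1791 - 49306) = (-17078 - 12)*(1791 - 49306) = -17090*(-47515) = 812031350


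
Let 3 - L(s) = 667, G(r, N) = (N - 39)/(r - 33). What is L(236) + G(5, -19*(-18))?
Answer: -18895/28 ≈ -674.82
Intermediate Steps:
G(r, N) = (-39 + N)/(-33 + r)
L(s) = -664 (L(s) = 3 - 1*667 = 3 - 667 = -664)
L(236) + G(5, -19*(-18)) = -664 + (-39 - 19*(-18))/(-33 + 5) = -664 + (-39 + 342)/(-28) = -664 - 1/28*303 = -664 - 303/28 = -18895/28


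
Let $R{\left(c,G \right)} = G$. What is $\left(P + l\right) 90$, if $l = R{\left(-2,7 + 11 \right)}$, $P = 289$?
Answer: $27630$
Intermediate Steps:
$l = 18$ ($l = 7 + 11 = 18$)
$\left(P + l\right) 90 = \left(289 + 18\right) 90 = 307 \cdot 90 = 27630$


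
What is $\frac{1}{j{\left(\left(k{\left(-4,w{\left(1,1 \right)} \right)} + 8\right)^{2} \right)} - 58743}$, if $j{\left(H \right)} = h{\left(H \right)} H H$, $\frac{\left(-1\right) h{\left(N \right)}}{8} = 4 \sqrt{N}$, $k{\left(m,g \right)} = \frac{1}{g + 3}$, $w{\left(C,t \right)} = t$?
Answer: $- \frac{32}{41015169} \approx -7.802 \cdot 10^{-7}$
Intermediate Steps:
$k{\left(m,g \right)} = \frac{1}{3 + g}$
$h{\left(N \right)} = - 32 \sqrt{N}$ ($h{\left(N \right)} = - 8 \cdot 4 \sqrt{N} = - 32 \sqrt{N}$)
$j{\left(H \right)} = - 32 H^{\frac{5}{2}}$ ($j{\left(H \right)} = - 32 \sqrt{H} H H = - 32 H^{\frac{3}{2}} H = - 32 H^{\frac{5}{2}}$)
$\frac{1}{j{\left(\left(k{\left(-4,w{\left(1,1 \right)} \right)} + 8\right)^{2} \right)} - 58743} = \frac{1}{- 32 \left(\left(\frac{1}{3 + 1} + 8\right)^{2}\right)^{\frac{5}{2}} - 58743} = \frac{1}{- 32 \left(\left(\frac{1}{4} + 8\right)^{2}\right)^{\frac{5}{2}} - 58743} = \frac{1}{- 32 \left(\left(\frac{33}{4}\right)^{2}\right)^{\frac{5}{2}} - 58743} = \frac{1}{- 32 \left(\frac{1089}{16}\right)^{\frac{5}{2}} - 58743} = \frac{1}{\left(-32\right) \frac{39135393}{1024} - 58743} = \frac{1}{- \frac{39135393}{32} - 58743} = \frac{1}{- \frac{41015169}{32}} = - \frac{32}{41015169}$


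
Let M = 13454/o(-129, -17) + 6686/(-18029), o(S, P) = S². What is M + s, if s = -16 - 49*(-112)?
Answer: 1641843963448/300020589 ≈ 5472.4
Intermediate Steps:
s = 5472 (s = -16 + 5488 = 5472)
M = 131300440/300020589 (M = 13454/((-129)²) + 6686/(-18029) = 13454/16641 + 6686*(-1/18029) = 13454*(1/16641) - 6686/18029 = 13454/16641 - 6686/18029 = 131300440/300020589 ≈ 0.43764)
M + s = 131300440/300020589 + 5472 = 1641843963448/300020589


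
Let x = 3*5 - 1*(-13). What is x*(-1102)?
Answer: -30856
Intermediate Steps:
x = 28 (x = 15 + 13 = 28)
x*(-1102) = 28*(-1102) = -30856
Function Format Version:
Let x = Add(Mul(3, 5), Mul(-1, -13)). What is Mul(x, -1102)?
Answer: -30856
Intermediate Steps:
x = 28 (x = Add(15, 13) = 28)
Mul(x, -1102) = Mul(28, -1102) = -30856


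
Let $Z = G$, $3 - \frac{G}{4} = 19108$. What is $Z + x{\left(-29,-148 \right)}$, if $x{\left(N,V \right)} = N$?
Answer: $-76449$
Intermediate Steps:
$G = -76420$ ($G = 12 - 76432 = -76420$)
$Z = -76420$
$Z + x{\left(-29,-148 \right)} = -76420 - 29 = -76449$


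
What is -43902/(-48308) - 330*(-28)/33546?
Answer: 159925201/135045014 ≈ 1.1842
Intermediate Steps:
-43902/(-48308) - 330*(-28)/33546 = -43902*(-1/48308) + 9240*(1/33546) = 21951/24154 + 1540/5591 = 159925201/135045014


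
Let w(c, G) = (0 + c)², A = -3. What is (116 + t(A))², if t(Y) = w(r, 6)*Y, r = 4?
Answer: 4624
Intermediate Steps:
w(c, G) = c²
t(Y) = 16*Y (t(Y) = 4²*Y = 16*Y)
(116 + t(A))² = (116 + 16*(-3))² = (116 - 48)² = 68² = 4624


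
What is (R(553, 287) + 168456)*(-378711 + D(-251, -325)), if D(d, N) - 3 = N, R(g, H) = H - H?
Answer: -63850383048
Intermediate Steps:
R(g, H) = 0
D(d, N) = 3 + N
(R(553, 287) + 168456)*(-378711 + D(-251, -325)) = (0 + 168456)*(-378711 + (3 - 325)) = 168456*(-378711 - 322) = 168456*(-379033) = -63850383048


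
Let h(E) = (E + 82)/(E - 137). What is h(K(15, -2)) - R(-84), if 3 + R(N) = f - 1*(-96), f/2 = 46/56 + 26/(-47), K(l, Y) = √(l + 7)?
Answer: -387076019/4111842 - 73*√22/6249 ≈ -94.192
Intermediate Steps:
K(l, Y) = √(7 + l)
h(E) = (82 + E)/(-137 + E)
f = 353/658 (f = 2*(46/56 + 26/(-47)) = 2*(46*(1/56) + 26*(-1/47)) = 2*(23/28 - 26/47) = 2*(353/1316) = 353/658 ≈ 0.53647)
R(N) = 61547/658 (R(N) = -3 + (353/658 - 1*(-96)) = -3 + (353/658 + 96) = -3 + 63521/658 = 61547/658)
h(K(15, -2)) - R(-84) = (82 + √(7 + 15))/(-137 + √(7 + 15)) - 1*61547/658 = (82 + √22)/(-137 + √22) - 61547/658 = -61547/658 + (82 + √22)/(-137 + √22)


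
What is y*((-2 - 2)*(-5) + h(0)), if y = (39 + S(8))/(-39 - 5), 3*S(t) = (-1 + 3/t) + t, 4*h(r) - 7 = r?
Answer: -28855/1408 ≈ -20.494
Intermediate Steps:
h(r) = 7/4 + r/4
S(t) = -⅓ + 1/t + t/3 (S(t) = ((-1 + 3/t) + t)/3 = (-1 + t + 3/t)/3 = -⅓ + 1/t + t/3)
y = -995/1056 (y = (39 + (⅓)*(3 + 8*(-1 + 8))/8)/(-39 - 5) = (39 + (⅓)*(⅛)*(3 + 8*7))/(-44) = (39 + (⅓)*(⅛)*(3 + 56))*(-1/44) = (39 + (⅓)*(⅛)*59)*(-1/44) = (39 + 59/24)*(-1/44) = (995/24)*(-1/44) = -995/1056 ≈ -0.94223)
y*((-2 - 2)*(-5) + h(0)) = -995*((-2 - 2)*(-5) + (7/4 + (¼)*0))/1056 = -995*(-4*(-5) + (7/4 + 0))/1056 = -995*(20 + 7/4)/1056 = -995/1056*87/4 = -28855/1408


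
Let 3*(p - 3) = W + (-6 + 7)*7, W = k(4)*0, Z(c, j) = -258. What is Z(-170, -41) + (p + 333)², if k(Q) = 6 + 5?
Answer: 1027903/9 ≈ 1.1421e+5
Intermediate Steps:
k(Q) = 11
W = 0 (W = 11*0 = 0)
p = 16/3 (p = 3 + (0 + (-6 + 7)*7)/3 = 3 + (0 + 1*7)/3 = 3 + (0 + 7)/3 = 3 + (⅓)*7 = 3 + 7/3 = 16/3 ≈ 5.3333)
Z(-170, -41) + (p + 333)² = -258 + (16/3 + 333)² = -258 + (1015/3)² = -258 + 1030225/9 = 1027903/9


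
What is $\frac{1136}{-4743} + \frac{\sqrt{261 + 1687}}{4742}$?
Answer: $- \frac{1136}{4743} + \frac{\sqrt{487}}{2371} \approx -0.2302$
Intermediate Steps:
$\frac{1136}{-4743} + \frac{\sqrt{261 + 1687}}{4742} = 1136 \left(- \frac{1}{4743}\right) + \sqrt{1948} \cdot \frac{1}{4742} = - \frac{1136}{4743} + 2 \sqrt{487} \cdot \frac{1}{4742} = - \frac{1136}{4743} + \frac{\sqrt{487}}{2371}$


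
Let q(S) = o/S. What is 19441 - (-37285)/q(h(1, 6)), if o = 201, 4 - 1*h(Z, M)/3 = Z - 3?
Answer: 1526257/67 ≈ 22780.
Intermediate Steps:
h(Z, M) = 21 - 3*Z (h(Z, M) = 12 - 3*(Z - 3) = 12 - 3*(-3 + Z) = 12 + (9 - 3*Z) = 21 - 3*Z)
q(S) = 201/S
19441 - (-37285)/q(h(1, 6)) = 19441 - (-37285)/(201/(21 - 3*1)) = 19441 - (-37285)/(201/(21 - 3)) = 19441 - (-37285)/(201/18) = 19441 - (-37285)/(201*(1/18)) = 19441 - (-37285)/67/6 = 19441 - (-37285)*6/67 = 19441 - 1*(-223710/67) = 19441 + 223710/67 = 1526257/67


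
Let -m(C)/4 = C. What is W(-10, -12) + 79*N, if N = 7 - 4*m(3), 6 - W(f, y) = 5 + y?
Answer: 4358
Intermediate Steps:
m(C) = -4*C
W(f, y) = 1 - y (W(f, y) = 6 - (5 + y) = 6 + (-5 - y) = 1 - y)
N = 55 (N = 7 - (-16)*3 = 7 - 4*(-12) = 7 + 48 = 55)
W(-10, -12) + 79*N = (1 - 1*(-12)) + 79*55 = (1 + 12) + 4345 = 13 + 4345 = 4358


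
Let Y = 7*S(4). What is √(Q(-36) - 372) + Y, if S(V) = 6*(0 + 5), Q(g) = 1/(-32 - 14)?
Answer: 210 + I*√787198/46 ≈ 210.0 + 19.288*I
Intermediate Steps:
Q(g) = -1/46 (Q(g) = 1/(-46) = -1/46)
S(V) = 30 (S(V) = 6*5 = 30)
Y = 210 (Y = 7*30 = 210)
√(Q(-36) - 372) + Y = √(-1/46 - 372) + 210 = √(-17113/46) + 210 = I*√787198/46 + 210 = 210 + I*√787198/46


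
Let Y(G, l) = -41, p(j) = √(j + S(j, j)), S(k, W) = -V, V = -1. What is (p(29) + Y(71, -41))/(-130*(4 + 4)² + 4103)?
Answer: 41/4217 - √30/4217 ≈ 0.0084237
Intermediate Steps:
S(k, W) = 1 (S(k, W) = -1*(-1) = 1)
p(j) = √(1 + j) (p(j) = √(j + 1) = √(1 + j))
(p(29) + Y(71, -41))/(-130*(4 + 4)² + 4103) = (√(1 + 29) - 41)/(-130*(4 + 4)² + 4103) = (√30 - 41)/(-130*8² + 4103) = (-41 + √30)/(-130*64 + 4103) = (-41 + √30)/(-8320 + 4103) = (-41 + √30)/(-4217) = (-41 + √30)*(-1/4217) = 41/4217 - √30/4217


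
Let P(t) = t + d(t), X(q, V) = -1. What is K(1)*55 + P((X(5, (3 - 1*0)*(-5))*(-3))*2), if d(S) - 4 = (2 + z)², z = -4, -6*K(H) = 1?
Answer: 29/6 ≈ 4.8333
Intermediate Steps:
K(H) = -⅙ (K(H) = -⅙*1 = -⅙)
d(S) = 8 (d(S) = 4 + (2 - 4)² = 4 + (-2)² = 4 + 4 = 8)
P(t) = 8 + t (P(t) = t + 8 = 8 + t)
K(1)*55 + P((X(5, (3 - 1*0)*(-5))*(-3))*2) = -⅙*55 + (8 - 1*(-3)*2) = -55/6 + (8 + 3*2) = -55/6 + (8 + 6) = -55/6 + 14 = 29/6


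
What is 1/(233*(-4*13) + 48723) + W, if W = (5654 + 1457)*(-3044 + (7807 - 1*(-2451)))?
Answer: 1877893487679/36607 ≈ 5.1299e+7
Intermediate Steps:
W = 51298754 (W = 7111*(-3044 + (7807 + 2451)) = 7111*(-3044 + 10258) = 7111*7214 = 51298754)
1/(233*(-4*13) + 48723) + W = 1/(233*(-4*13) + 48723) + 51298754 = 1/(233*(-52) + 48723) + 51298754 = 1/(-12116 + 48723) + 51298754 = 1/36607 + 51298754 = 1877893487679/36607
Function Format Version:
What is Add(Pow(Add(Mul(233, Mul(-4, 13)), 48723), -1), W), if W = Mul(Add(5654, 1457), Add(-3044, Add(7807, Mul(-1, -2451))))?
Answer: Rational(1877893487679, 36607) ≈ 5.1299e+7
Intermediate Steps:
W = 51298754 (W = Mul(7111, Add(-3044, Add(7807, 2451))) = Mul(7111, Add(-3044, 10258)) = Mul(7111, 7214) = 51298754)
Add(Pow(Add(Mul(233, Mul(-4, 13)), 48723), -1), W) = Add(Pow(Add(Mul(233, Mul(-4, 13)), 48723), -1), 51298754) = Add(Pow(Add(Mul(233, -52), 48723), -1), 51298754) = Add(Pow(Add(-12116, 48723), -1), 51298754) = Add(Pow(36607, -1), 51298754) = Add(Rational(1, 36607), 51298754) = Rational(1877893487679, 36607)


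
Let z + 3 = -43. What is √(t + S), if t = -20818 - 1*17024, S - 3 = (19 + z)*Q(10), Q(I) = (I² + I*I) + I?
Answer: I*√43509 ≈ 208.59*I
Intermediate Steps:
z = -46 (z = -3 - 43 = -46)
Q(I) = I + 2*I² (Q(I) = (I² + I²) + I = 2*I² + I = I + 2*I²)
S = -5667 (S = 3 + (19 - 46)*(10*(1 + 2*10)) = 3 - 270*(1 + 20) = 3 - 270*21 = 3 - 27*210 = 3 - 5670 = -5667)
t = -37842 (t = -20818 - 17024 = -37842)
√(t + S) = √(-37842 - 5667) = √(-43509) = I*√43509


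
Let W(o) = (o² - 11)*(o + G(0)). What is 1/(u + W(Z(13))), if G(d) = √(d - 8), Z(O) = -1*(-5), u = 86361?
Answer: 86431/7470319329 - 28*I*√2/7470319329 ≈ 1.157e-5 - 5.3007e-9*I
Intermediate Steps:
Z(O) = 5
G(d) = √(-8 + d)
W(o) = (-11 + o²)*(o + 2*I*√2) (W(o) = (o² - 11)*(o + √(-8 + 0)) = (-11 + o²)*(o + √(-8)) = (-11 + o²)*(o + 2*I*√2))
1/(u + W(Z(13))) = 1/(86361 + (5³ - 11*5 - 22*I*√2 + 2*I*√2*5²)) = 1/(86361 + (125 - 55 - 22*I*√2 + 2*I*√2*25)) = 1/(86361 + (125 - 55 - 22*I*√2 + 50*I*√2)) = 1/(86361 + (70 + 28*I*√2)) = 1/(86431 + 28*I*√2)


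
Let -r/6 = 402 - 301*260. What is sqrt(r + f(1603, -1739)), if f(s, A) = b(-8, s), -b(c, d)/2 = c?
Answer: 2*sqrt(116791) ≈ 683.49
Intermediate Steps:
b(c, d) = -2*c
f(s, A) = 16 (f(s, A) = -2*(-8) = 16)
r = 467148 (r = -6*(402 - 301*260) = -6*(402 - 78260) = -6*(-77858) = 467148)
sqrt(r + f(1603, -1739)) = sqrt(467148 + 16) = sqrt(467164) = 2*sqrt(116791)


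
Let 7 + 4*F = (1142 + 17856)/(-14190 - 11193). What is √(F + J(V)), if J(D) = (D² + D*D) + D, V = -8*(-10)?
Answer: √33189173114223/50766 ≈ 113.48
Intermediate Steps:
V = 80
F = -196679/101532 (F = -7/4 + ((1142 + 17856)/(-14190 - 11193))/4 = -7/4 + (18998/(-25383))/4 = -7/4 + (18998*(-1/25383))/4 = -7/4 + (¼)*(-18998/25383) = -7/4 - 9499/50766 = -196679/101532 ≈ -1.9371)
J(D) = D + 2*D² (J(D) = (D² + D²) + D = 2*D² + D = D + 2*D²)
√(F + J(V)) = √(-196679/101532 + 80*(1 + 2*80)) = √(-196679/101532 + 80*(1 + 160)) = √(-196679/101532 + 80*161) = √(-196679/101532 + 12880) = √(1307535481/101532) = √33189173114223/50766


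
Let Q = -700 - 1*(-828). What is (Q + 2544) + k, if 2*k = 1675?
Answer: 7019/2 ≈ 3509.5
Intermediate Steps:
k = 1675/2 (k = (½)*1675 = 1675/2 ≈ 837.50)
Q = 128 (Q = -700 + 828 = 128)
(Q + 2544) + k = (128 + 2544) + 1675/2 = 2672 + 1675/2 = 7019/2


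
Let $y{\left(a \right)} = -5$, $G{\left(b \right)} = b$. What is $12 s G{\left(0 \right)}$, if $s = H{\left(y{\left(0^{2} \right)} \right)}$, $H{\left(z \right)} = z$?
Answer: $0$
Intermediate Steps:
$s = -5$
$12 s G{\left(0 \right)} = 12 \left(-5\right) 0 = \left(-60\right) 0 = 0$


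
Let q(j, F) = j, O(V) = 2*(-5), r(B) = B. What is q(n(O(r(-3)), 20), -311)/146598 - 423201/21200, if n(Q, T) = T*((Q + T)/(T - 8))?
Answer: -1755850949/87958800 ≈ -19.962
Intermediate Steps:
O(V) = -10
n(Q, T) = T*(Q + T)/(-8 + T) (n(Q, T) = T*((Q + T)/(-8 + T)) = T*(Q + T)/(-8 + T))
q(n(O(r(-3)), 20), -311)/146598 - 423201/21200 = (20*(-10 + 20)/(-8 + 20))/146598 - 423201/21200 = (20*10/12)*(1/146598) - 423201*1/21200 = (20*(1/12)*10)*(1/146598) - 423201/21200 = (50/3)*(1/146598) - 423201/21200 = 25/219897 - 423201/21200 = -1755850949/87958800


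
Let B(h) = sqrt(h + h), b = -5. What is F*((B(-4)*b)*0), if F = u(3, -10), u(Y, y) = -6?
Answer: 0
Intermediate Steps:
B(h) = sqrt(2)*sqrt(h) (B(h) = sqrt(2*h) = sqrt(2)*sqrt(h))
F = -6
F*((B(-4)*b)*0) = -6*(sqrt(2)*sqrt(-4))*(-5)*0 = -6*(sqrt(2)*(2*I))*(-5)*0 = -6*(2*I*sqrt(2))*(-5)*0 = -6*(-10*I*sqrt(2))*0 = -6*0 = 0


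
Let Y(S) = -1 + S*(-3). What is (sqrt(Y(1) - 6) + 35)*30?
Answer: 1050 + 30*I*sqrt(10) ≈ 1050.0 + 94.868*I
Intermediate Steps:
Y(S) = -1 - 3*S
(sqrt(Y(1) - 6) + 35)*30 = (sqrt((-1 - 3*1) - 6) + 35)*30 = (sqrt((-1 - 3) - 6) + 35)*30 = (sqrt(-4 - 6) + 35)*30 = (sqrt(-10) + 35)*30 = (I*sqrt(10) + 35)*30 = (35 + I*sqrt(10))*30 = 1050 + 30*I*sqrt(10)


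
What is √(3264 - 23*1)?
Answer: √3241 ≈ 56.930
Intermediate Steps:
√(3264 - 23*1) = √(3264 - 23) = √3241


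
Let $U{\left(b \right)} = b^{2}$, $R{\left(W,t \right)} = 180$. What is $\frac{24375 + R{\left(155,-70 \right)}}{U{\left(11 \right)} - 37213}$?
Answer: $- \frac{8185}{12364} \approx -0.662$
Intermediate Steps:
$\frac{24375 + R{\left(155,-70 \right)}}{U{\left(11 \right)} - 37213} = \frac{24375 + 180}{11^{2} - 37213} = \frac{24555}{121 - 37213} = \frac{24555}{-37092} = 24555 \left(- \frac{1}{37092}\right) = - \frac{8185}{12364}$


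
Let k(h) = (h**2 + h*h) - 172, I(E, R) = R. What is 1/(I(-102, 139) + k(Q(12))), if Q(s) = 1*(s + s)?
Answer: 1/1119 ≈ 0.00089366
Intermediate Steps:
Q(s) = 2*s (Q(s) = 1*(2*s) = 2*s)
k(h) = -172 + 2*h**2 (k(h) = (h**2 + h**2) - 172 = 2*h**2 - 172 = -172 + 2*h**2)
1/(I(-102, 139) + k(Q(12))) = 1/(139 + (-172 + 2*(2*12)**2)) = 1/(139 + (-172 + 2*24**2)) = 1/(139 + (-172 + 2*576)) = 1/(139 + (-172 + 1152)) = 1/(139 + 980) = 1/1119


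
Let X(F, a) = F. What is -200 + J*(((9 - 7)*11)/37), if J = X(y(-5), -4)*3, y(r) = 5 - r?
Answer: -6740/37 ≈ -182.16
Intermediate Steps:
J = 30 (J = (5 - 1*(-5))*3 = (5 + 5)*3 = 10*3 = 30)
-200 + J*(((9 - 7)*11)/37) = -200 + 30*(((9 - 7)*11)/37) = -200 + 30*((2*11)*(1/37)) = -200 + 30*(22*(1/37)) = -200 + 30*(22/37) = -200 + 660/37 = -6740/37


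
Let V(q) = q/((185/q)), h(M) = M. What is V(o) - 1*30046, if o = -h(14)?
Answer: -5558314/185 ≈ -30045.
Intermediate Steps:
o = -14 (o = -1*14 = -14)
V(q) = q²/185 (V(q) = q*(q/185) = q²/185)
V(o) - 1*30046 = (1/185)*(-14)² - 1*30046 = (1/185)*196 - 30046 = 196/185 - 30046 = -5558314/185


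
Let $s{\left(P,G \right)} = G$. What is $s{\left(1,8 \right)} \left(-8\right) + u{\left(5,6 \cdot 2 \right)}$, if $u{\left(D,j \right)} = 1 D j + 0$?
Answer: $-4$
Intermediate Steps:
$u{\left(D,j \right)} = D j$ ($u{\left(D,j \right)} = D j + 0 = D j$)
$s{\left(1,8 \right)} \left(-8\right) + u{\left(5,6 \cdot 2 \right)} = 8 \left(-8\right) + 5 \cdot 6 \cdot 2 = -64 + 5 \cdot 12 = -64 + 60 = -4$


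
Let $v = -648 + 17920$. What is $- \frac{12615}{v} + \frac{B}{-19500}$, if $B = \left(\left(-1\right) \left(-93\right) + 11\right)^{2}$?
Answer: $- \frac{8323201}{6477000} \approx -1.285$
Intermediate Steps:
$v = 17272$
$B = 10816$ ($B = \left(93 + 11\right)^{2} = 104^{2} = 10816$)
$- \frac{12615}{v} + \frac{B}{-19500} = - \frac{12615}{17272} + \frac{10816}{-19500} = \left(-12615\right) \frac{1}{17272} + 10816 \left(- \frac{1}{19500}\right) = - \frac{12615}{17272} - \frac{208}{375} = - \frac{8323201}{6477000}$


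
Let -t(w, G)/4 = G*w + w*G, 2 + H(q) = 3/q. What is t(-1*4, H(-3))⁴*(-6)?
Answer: -509607936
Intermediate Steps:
H(q) = -2 + 3/q
t(w, G) = -8*G*w (t(w, G) = -4*(G*w + w*G) = -4*(G*w + G*w) = -8*G*w)
t(-1*4, H(-3))⁴*(-6) = (-8*(-2 + 3/(-3))*(-1*4))⁴*(-6) = (-8*(-2 + 3*(-⅓))*(-4))⁴*(-6) = (-8*(-2 - 1)*(-4))⁴*(-6) = (-8*(-3)*(-4))⁴*(-6) = (-96)⁴*(-6) = 84934656*(-6) = -509607936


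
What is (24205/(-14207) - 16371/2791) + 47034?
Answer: 1864679659106/39651737 ≈ 47026.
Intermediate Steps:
(24205/(-14207) - 16371/2791) + 47034 = (24205*(-1/14207) - 16371*1/2791) + 47034 = (-24205/14207 - 16371/2791) + 47034 = -300138952/39651737 + 47034 = 1864679659106/39651737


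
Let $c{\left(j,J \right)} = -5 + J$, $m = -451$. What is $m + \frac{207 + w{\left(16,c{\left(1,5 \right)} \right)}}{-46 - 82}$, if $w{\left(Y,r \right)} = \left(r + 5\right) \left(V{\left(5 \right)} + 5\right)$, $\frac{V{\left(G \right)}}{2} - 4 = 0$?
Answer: $- \frac{3625}{8} \approx -453.13$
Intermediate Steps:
$V{\left(G \right)} = 8$ ($V{\left(G \right)} = 8 + 2 \cdot 0 = 8 + 0 = 8$)
$w{\left(Y,r \right)} = 65 + 13 r$ ($w{\left(Y,r \right)} = \left(r + 5\right) \left(8 + 5\right) = \left(5 + r\right) 13 = 65 + 13 r$)
$m + \frac{207 + w{\left(16,c{\left(1,5 \right)} \right)}}{-46 - 82} = -451 + \frac{207 + \left(65 + 13 \left(-5 + 5\right)\right)}{-46 - 82} = -451 + \frac{207 + \left(65 + 13 \cdot 0\right)}{-128} = -451 + \left(207 + \left(65 + 0\right)\right) \left(- \frac{1}{128}\right) = -451 + \left(207 + 65\right) \left(- \frac{1}{128}\right) = -451 + 272 \left(- \frac{1}{128}\right) = -451 - \frac{17}{8} = - \frac{3625}{8}$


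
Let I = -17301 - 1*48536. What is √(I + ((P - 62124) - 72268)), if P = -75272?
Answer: 43*I*√149 ≈ 524.88*I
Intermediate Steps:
I = -65837 (I = -17301 - 48536 = -65837)
√(I + ((P - 62124) - 72268)) = √(-65837 + ((-75272 - 62124) - 72268)) = √(-65837 + (-137396 - 72268)) = √(-65837 - 209664) = √(-275501) = 43*I*√149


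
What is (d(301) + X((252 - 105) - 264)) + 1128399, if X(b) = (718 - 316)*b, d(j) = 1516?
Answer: 1082881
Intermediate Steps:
X(b) = 402*b
(d(301) + X((252 - 105) - 264)) + 1128399 = (1516 + 402*((252 - 105) - 264)) + 1128399 = (1516 + 402*(147 - 264)) + 1128399 = (1516 + 402*(-117)) + 1128399 = (1516 - 47034) + 1128399 = -45518 + 1128399 = 1082881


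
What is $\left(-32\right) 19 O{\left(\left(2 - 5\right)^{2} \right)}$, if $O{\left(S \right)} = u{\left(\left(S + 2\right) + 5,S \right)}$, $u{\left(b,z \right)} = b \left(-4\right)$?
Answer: $38912$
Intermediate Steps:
$u{\left(b,z \right)} = - 4 b$
$O{\left(S \right)} = -28 - 4 S$ ($O{\left(S \right)} = - 4 \left(\left(S + 2\right) + 5\right) = - 4 \left(\left(2 + S\right) + 5\right) = - 4 \left(7 + S\right) = -28 - 4 S$)
$\left(-32\right) 19 O{\left(\left(2 - 5\right)^{2} \right)} = \left(-32\right) 19 \left(-28 - 4 \left(2 - 5\right)^{2}\right) = - 608 \left(-28 - 4 \left(-3\right)^{2}\right) = - 608 \left(-28 - 36\right) = \left(-608\right) \left(-64\right) = 38912$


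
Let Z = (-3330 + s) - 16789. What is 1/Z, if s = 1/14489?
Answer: -14489/291504190 ≈ -4.9704e-5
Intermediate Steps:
s = 1/14489 ≈ 6.9018e-5
Z = -291504190/14489 (Z = (-3330 + 1/14489) - 16789 = -48248369/14489 - 16789 = -291504190/14489 ≈ -20119.)
1/Z = 1/(-291504190/14489) = -14489/291504190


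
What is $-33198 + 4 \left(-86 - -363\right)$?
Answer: $-32090$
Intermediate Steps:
$-33198 + 4 \left(-86 - -363\right) = -33198 + 4 \left(-86 + 363\right) = -33198 + 4 \cdot 277 = -33198 + 1108 = -32090$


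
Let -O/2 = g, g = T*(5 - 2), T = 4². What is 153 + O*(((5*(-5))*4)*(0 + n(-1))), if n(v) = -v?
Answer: 9753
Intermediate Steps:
T = 16
g = 48 (g = 16*(5 - 2) = 16*3 = 48)
O = -96 (O = -2*48 = -96)
153 + O*(((5*(-5))*4)*(0 + n(-1))) = 153 - 96*(5*(-5))*4*(0 - 1*(-1)) = 153 - 96*(-25*4)*(0 + 1) = 153 - (-9600) = 153 - 96*(-100) = 153 + 9600 = 9753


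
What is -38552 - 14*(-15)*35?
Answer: -31202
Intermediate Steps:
-38552 - 14*(-15)*35 = -38552 + 210*35 = -38552 + 7350 = -31202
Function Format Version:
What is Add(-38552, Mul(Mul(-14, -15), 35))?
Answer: -31202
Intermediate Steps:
Add(-38552, Mul(Mul(-14, -15), 35)) = Add(-38552, Mul(210, 35)) = Add(-38552, 7350) = -31202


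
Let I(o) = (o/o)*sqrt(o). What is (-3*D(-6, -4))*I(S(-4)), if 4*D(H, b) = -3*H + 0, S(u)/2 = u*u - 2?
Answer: -27*sqrt(7) ≈ -71.435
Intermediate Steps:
S(u) = -4 + 2*u**2 (S(u) = 2*(u*u - 2) = 2*(u**2 - 2) = 2*(-2 + u**2) = -4 + 2*u**2)
D(H, b) = -3*H/4 (D(H, b) = (-3*H + 0)/4 = (-3*H)/4 = -3*H/4)
I(o) = sqrt(o) (I(o) = 1*sqrt(o) = sqrt(o))
(-3*D(-6, -4))*I(S(-4)) = (-(-9)*(-6)/4)*sqrt(-4 + 2*(-4)**2) = (-3*9/2)*sqrt(-4 + 2*16) = -27*sqrt(-4 + 32)/2 = -27*sqrt(7)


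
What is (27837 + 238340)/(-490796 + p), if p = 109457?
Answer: -266177/381339 ≈ -0.69801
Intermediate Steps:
(27837 + 238340)/(-490796 + p) = (27837 + 238340)/(-490796 + 109457) = 266177/(-381339) = 266177*(-1/381339) = -266177/381339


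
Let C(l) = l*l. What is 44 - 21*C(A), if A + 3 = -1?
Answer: -292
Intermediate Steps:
A = -4 (A = -3 - 1 = -4)
C(l) = l²
44 - 21*C(A) = 44 - 21*(-4)² = 44 - 21*16 = 44 - 336 = -292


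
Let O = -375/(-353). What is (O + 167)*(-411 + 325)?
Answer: -5102036/353 ≈ -14453.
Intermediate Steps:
O = 375/353 (O = -375*(-1/353) = 375/353 ≈ 1.0623)
(O + 167)*(-411 + 325) = (375/353 + 167)*(-411 + 325) = (59326/353)*(-86) = -5102036/353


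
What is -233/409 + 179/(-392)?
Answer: -164547/160328 ≈ -1.0263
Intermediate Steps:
-233/409 + 179/(-392) = -233*1/409 + 179*(-1/392) = -233/409 - 179/392 = -164547/160328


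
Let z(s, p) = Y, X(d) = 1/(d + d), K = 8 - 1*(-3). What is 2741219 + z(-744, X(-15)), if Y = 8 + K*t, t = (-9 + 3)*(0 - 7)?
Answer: 2741689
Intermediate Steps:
K = 11 (K = 8 + 3 = 11)
t = 42 (t = -6*(-7) = 42)
X(d) = 1/(2*d)
Y = 470 (Y = 8 + 11*42 = 8 + 462 = 470)
z(s, p) = 470
2741219 + z(-744, X(-15)) = 2741219 + 470 = 2741689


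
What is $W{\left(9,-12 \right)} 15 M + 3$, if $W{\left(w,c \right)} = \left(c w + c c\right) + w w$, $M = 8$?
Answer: $14043$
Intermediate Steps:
$W{\left(w,c \right)} = c^{2} + w^{2} + c w$ ($W{\left(w,c \right)} = \left(c w + c^{2}\right) + w^{2} = \left(c^{2} + c w\right) + w^{2} = c^{2} + w^{2} + c w$)
$W{\left(9,-12 \right)} 15 M + 3 = \left(\left(-12\right)^{2} + 9^{2} - 108\right) 15 \cdot 8 + 3 = \left(144 + 81 - 108\right) 120 + 3 = 117 \cdot 120 + 3 = 14040 + 3 = 14043$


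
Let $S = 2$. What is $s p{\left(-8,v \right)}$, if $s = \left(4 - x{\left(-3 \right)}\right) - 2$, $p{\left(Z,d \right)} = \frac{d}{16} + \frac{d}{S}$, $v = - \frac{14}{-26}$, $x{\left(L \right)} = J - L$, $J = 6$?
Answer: $- \frac{441}{208} \approx -2.1202$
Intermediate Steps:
$x{\left(L \right)} = 6 - L$
$v = \frac{7}{13}$ ($v = \left(-14\right) \left(- \frac{1}{26}\right) = \frac{7}{13} \approx 0.53846$)
$p{\left(Z,d \right)} = \frac{9 d}{16}$ ($p{\left(Z,d \right)} = \frac{d}{16} + \frac{d}{2} = \frac{9 d}{16}$)
$s = -7$ ($s = \left(4 - \left(6 - -3\right)\right) - 2 = \left(4 - \left(6 + 3\right)\right) - 2 = \left(4 - 9\right) - 2 = -5 - 2 = -7$)
$s p{\left(-8,v \right)} = - 7 \cdot \frac{9}{16} \cdot \frac{7}{13} = \left(-7\right) \frac{63}{208} = - \frac{441}{208}$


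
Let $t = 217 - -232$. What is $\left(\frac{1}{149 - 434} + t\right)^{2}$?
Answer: $\frac{16374785296}{81225} \approx 2.016 \cdot 10^{5}$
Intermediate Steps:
$t = 449$ ($t = 217 + 232 = 449$)
$\left(\frac{1}{149 - 434} + t\right)^{2} = \left(\frac{1}{149 - 434} + 449\right)^{2} = \left(\frac{1}{-285} + 449\right)^{2} = \left(- \frac{1}{285} + 449\right)^{2} = \left(\frac{127964}{285}\right)^{2} = \frac{16374785296}{81225}$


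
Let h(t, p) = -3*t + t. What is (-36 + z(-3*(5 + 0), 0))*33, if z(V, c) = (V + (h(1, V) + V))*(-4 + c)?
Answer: 3036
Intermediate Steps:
h(t, p) = -2*t
z(V, c) = (-4 + c)*(-2 + 2*V) (z(V, c) = (V + (-2*1 + V))*(-4 + c) = (V + (-2 + V))*(-4 + c) = (-2 + 2*V)*(-4 + c) = (-4 + c)*(-2 + 2*V))
(-36 + z(-3*(5 + 0), 0))*33 = (-36 + (8 - (-24)*(5 + 0) - 2*0 + 2*(-3*(5 + 0))*0))*33 = (-36 + (8 - (-24)*5 + 0 + 2*(-3*5)*0))*33 = (-36 + (8 - 8*(-15) + 0 + 2*(-15)*0))*33 = (-36 + (8 + 120 + 0 + 0))*33 = (-36 + 128)*33 = 92*33 = 3036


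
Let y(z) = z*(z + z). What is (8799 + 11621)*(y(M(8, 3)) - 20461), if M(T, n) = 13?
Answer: -410911660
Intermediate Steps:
y(z) = 2*z² (y(z) = z*(2*z) = 2*z²)
(8799 + 11621)*(y(M(8, 3)) - 20461) = (8799 + 11621)*(2*13² - 20461) = 20420*(2*169 - 20461) = 20420*(338 - 20461) = 20420*(-20123) = -410911660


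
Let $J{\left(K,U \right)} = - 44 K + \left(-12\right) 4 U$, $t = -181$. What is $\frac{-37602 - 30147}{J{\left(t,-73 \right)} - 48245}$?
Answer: $\frac{22583}{12259} \approx 1.8422$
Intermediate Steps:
$J{\left(K,U \right)} = - 48 U - 44 K$ ($J{\left(K,U \right)} = - 44 K - 48 U = - 48 U - 44 K$)
$\frac{-37602 - 30147}{J{\left(t,-73 \right)} - 48245} = \frac{-37602 - 30147}{\left(\left(-48\right) \left(-73\right) - -7964\right) - 48245} = - \frac{67749}{\left(3504 + 7964\right) - 48245} = - \frac{67749}{11468 - 48245} = - \frac{67749}{-36777} = \left(-67749\right) \left(- \frac{1}{36777}\right) = \frac{22583}{12259}$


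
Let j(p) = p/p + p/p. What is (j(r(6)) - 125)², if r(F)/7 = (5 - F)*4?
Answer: 15129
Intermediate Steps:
r(F) = 140 - 28*F (r(F) = 7*((5 - F)*4) = 7*(20 - 4*F) = 140 - 28*F)
j(p) = 2 (j(p) = 1 + 1 = 2)
(j(r(6)) - 125)² = (2 - 125)² = (-123)² = 15129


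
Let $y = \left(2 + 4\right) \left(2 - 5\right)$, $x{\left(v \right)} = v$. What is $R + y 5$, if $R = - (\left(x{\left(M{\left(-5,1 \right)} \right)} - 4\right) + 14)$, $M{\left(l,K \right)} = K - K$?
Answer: $-100$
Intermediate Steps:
$M{\left(l,K \right)} = 0$
$y = -18$ ($y = 6 \left(-3\right) = -18$)
$R = -10$ ($R = - (\left(0 - 4\right) + 14) = - (-4 + 14) = \left(-1\right) 10 = -10$)
$R + y 5 = -10 - 90 = -100$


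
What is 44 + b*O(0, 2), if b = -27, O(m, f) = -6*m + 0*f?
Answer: 44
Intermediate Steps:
O(m, f) = -6*m (O(m, f) = -6*m + 0 = -6*m)
44 + b*O(0, 2) = 44 - (-162)*0 = 44 - 27*0 = 44 + 0 = 44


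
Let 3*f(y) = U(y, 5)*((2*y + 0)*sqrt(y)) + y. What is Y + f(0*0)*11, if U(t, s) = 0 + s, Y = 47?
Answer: 47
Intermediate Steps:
U(t, s) = s
f(y) = y/3 + 10*y**(3/2)/3 (f(y) = (5*((2*y + 0)*sqrt(y)) + y)/3 = (5*((2*y)*sqrt(y)) + y)/3 = (5*(2*y**(3/2)) + y)/3 = (10*y**(3/2) + y)/3 = (y + 10*y**(3/2))/3 = y/3 + 10*y**(3/2)/3)
Y + f(0*0)*11 = 47 + ((0*0)/3 + 10*(0*0)**(3/2)/3)*11 = 47 + ((1/3)*0 + 10*0**(3/2)/3)*11 = 47 + (0 + (10/3)*0)*11 = 47 + (0 + 0)*11 = 47 + 0*11 = 47 + 0 = 47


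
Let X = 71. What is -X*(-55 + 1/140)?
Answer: 546629/140 ≈ 3904.5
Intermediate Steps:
-X*(-55 + 1/140) = -71*(-55 + 1/140) = -71*(-7699)/140 = -1*(-546629/140) = 546629/140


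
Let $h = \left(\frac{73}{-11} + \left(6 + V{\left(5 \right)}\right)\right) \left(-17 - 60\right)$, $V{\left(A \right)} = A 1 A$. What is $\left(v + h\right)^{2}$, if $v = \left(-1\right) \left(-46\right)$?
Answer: $3348900$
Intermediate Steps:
$V{\left(A \right)} = A^{2}$ ($V{\left(A \right)} = A A = A^{2}$)
$h = -1876$ ($h = \left(\frac{73}{-11} + \left(6 + 5^{2}\right)\right) \left(-17 - 60\right) = \left(73 \left(- \frac{1}{11}\right) + \left(6 + 25\right)\right) \left(-77\right) = \left(- \frac{73}{11} + 31\right) \left(-77\right) = \frac{268}{11} \left(-77\right) = -1876$)
$v = 46$
$\left(v + h\right)^{2} = \left(46 - 1876\right)^{2} = \left(-1830\right)^{2} = 3348900$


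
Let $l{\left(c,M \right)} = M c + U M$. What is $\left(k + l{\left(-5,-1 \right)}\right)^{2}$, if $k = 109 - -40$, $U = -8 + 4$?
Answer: $24964$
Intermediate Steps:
$U = -4$
$l{\left(c,M \right)} = - 4 M + M c$ ($l{\left(c,M \right)} = M c - 4 M = - 4 M + M c$)
$k = 149$ ($k = 109 + 40 = 149$)
$\left(k + l{\left(-5,-1 \right)}\right)^{2} = \left(149 - \left(-4 - 5\right)\right)^{2} = \left(149 - -9\right)^{2} = \left(149 + 9\right)^{2} = 158^{2} = 24964$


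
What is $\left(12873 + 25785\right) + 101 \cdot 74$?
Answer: $46132$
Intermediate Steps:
$\left(12873 + 25785\right) + 101 \cdot 74 = 38658 + 7474 = 46132$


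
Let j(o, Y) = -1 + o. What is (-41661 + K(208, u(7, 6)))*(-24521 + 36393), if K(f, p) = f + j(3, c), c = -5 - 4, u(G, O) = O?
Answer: -492106272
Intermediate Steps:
c = -9
K(f, p) = 2 + f (K(f, p) = f + (-1 + 3) = f + 2 = 2 + f)
(-41661 + K(208, u(7, 6)))*(-24521 + 36393) = (-41661 + (2 + 208))*(-24521 + 36393) = (-41661 + 210)*11872 = -41451*11872 = -492106272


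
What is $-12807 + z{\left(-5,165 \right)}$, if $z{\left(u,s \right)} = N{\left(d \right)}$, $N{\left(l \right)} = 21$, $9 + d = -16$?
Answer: $-12786$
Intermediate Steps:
$d = -25$ ($d = -9 - 16 = -25$)
$z{\left(u,s \right)} = 21$
$-12807 + z{\left(-5,165 \right)} = -12807 + 21 = -12786$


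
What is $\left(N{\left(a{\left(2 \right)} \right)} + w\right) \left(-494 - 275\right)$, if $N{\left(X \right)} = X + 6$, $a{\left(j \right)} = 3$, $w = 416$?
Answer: $-326825$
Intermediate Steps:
$N{\left(X \right)} = 6 + X$
$\left(N{\left(a{\left(2 \right)} \right)} + w\right) \left(-494 - 275\right) = \left(\left(6 + 3\right) + 416\right) \left(-494 - 275\right) = \left(9 + 416\right) \left(-769\right) = 425 \left(-769\right) = -326825$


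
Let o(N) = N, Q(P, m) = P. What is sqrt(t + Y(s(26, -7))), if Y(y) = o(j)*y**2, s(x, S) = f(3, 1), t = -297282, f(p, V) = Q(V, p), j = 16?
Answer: I*sqrt(297266) ≈ 545.22*I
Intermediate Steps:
f(p, V) = V
s(x, S) = 1
Y(y) = 16*y**2
sqrt(t + Y(s(26, -7))) = sqrt(-297282 + 16*1**2) = sqrt(-297282 + 16*1) = sqrt(-297282 + 16) = sqrt(-297266) = I*sqrt(297266)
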